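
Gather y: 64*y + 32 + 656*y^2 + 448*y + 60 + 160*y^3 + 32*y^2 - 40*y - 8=160*y^3 + 688*y^2 + 472*y + 84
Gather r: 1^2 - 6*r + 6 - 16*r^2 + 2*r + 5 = -16*r^2 - 4*r + 12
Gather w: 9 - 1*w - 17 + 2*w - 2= w - 10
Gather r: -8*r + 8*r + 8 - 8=0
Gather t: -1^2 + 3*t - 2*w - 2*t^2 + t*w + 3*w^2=-2*t^2 + t*(w + 3) + 3*w^2 - 2*w - 1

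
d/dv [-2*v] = -2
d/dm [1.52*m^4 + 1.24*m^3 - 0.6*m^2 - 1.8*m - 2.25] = 6.08*m^3 + 3.72*m^2 - 1.2*m - 1.8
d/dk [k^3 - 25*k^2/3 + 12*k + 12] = 3*k^2 - 50*k/3 + 12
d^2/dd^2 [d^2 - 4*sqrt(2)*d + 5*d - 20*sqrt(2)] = 2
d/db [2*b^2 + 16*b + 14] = 4*b + 16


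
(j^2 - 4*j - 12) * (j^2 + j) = j^4 - 3*j^3 - 16*j^2 - 12*j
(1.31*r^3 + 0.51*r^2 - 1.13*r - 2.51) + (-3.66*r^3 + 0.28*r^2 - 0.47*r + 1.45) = -2.35*r^3 + 0.79*r^2 - 1.6*r - 1.06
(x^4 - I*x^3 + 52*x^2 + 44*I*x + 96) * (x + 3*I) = x^5 + 2*I*x^4 + 55*x^3 + 200*I*x^2 - 36*x + 288*I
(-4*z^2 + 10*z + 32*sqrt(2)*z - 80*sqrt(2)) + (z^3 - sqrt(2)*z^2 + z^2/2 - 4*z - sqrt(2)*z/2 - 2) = z^3 - 7*z^2/2 - sqrt(2)*z^2 + 6*z + 63*sqrt(2)*z/2 - 80*sqrt(2) - 2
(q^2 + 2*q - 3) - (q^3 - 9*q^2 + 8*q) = -q^3 + 10*q^2 - 6*q - 3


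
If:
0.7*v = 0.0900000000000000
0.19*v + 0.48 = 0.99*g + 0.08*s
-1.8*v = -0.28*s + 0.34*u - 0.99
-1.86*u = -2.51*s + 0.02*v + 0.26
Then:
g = 0.15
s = 4.51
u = 5.95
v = 0.13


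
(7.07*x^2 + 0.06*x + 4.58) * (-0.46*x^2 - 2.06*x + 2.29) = -3.2522*x^4 - 14.5918*x^3 + 13.9599*x^2 - 9.2974*x + 10.4882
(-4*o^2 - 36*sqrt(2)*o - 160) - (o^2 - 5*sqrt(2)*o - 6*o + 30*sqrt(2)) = -5*o^2 - 31*sqrt(2)*o + 6*o - 160 - 30*sqrt(2)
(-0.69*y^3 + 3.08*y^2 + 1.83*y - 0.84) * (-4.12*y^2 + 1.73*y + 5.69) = 2.8428*y^5 - 13.8833*y^4 - 6.1373*y^3 + 24.1519*y^2 + 8.9595*y - 4.7796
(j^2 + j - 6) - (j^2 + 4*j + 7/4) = -3*j - 31/4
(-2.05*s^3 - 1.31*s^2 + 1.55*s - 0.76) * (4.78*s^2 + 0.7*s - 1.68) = -9.799*s^5 - 7.6968*s^4 + 9.936*s^3 - 0.347*s^2 - 3.136*s + 1.2768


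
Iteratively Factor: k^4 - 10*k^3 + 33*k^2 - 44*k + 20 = (k - 2)*(k^3 - 8*k^2 + 17*k - 10) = (k - 5)*(k - 2)*(k^2 - 3*k + 2) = (k - 5)*(k - 2)^2*(k - 1)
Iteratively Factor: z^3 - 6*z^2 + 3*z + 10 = (z + 1)*(z^2 - 7*z + 10) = (z - 5)*(z + 1)*(z - 2)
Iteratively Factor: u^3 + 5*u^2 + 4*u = (u + 1)*(u^2 + 4*u) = u*(u + 1)*(u + 4)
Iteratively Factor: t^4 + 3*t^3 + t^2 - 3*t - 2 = (t + 2)*(t^3 + t^2 - t - 1) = (t + 1)*(t + 2)*(t^2 - 1) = (t + 1)^2*(t + 2)*(t - 1)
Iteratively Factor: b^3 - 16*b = (b - 4)*(b^2 + 4*b) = (b - 4)*(b + 4)*(b)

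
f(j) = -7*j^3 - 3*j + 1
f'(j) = -21*j^2 - 3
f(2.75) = -152.83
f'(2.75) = -161.81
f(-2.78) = 159.73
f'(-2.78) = -165.30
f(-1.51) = 29.63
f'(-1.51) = -50.88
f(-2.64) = 137.72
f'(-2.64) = -149.36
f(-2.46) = 112.59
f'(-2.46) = -130.08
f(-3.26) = 253.30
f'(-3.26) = -226.18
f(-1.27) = 19.15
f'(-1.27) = -36.87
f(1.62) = -33.62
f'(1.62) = -58.11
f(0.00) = 1.00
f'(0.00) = -3.00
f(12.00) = -12131.00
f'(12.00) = -3027.00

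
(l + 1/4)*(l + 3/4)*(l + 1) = l^3 + 2*l^2 + 19*l/16 + 3/16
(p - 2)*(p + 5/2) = p^2 + p/2 - 5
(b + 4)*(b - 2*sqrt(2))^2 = b^3 - 4*sqrt(2)*b^2 + 4*b^2 - 16*sqrt(2)*b + 8*b + 32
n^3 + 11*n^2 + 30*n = n*(n + 5)*(n + 6)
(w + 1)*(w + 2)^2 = w^3 + 5*w^2 + 8*w + 4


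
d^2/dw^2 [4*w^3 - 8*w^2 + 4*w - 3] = 24*w - 16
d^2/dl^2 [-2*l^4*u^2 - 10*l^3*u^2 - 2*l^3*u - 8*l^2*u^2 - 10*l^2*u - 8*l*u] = 4*u*(-6*l^2*u - 15*l*u - 3*l - 4*u - 5)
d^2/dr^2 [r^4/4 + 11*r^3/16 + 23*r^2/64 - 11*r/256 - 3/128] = 3*r^2 + 33*r/8 + 23/32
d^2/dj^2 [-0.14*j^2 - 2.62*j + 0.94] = -0.280000000000000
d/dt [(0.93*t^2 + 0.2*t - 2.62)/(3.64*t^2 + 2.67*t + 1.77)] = (1.7551*t^2 + 22.3658*t + 7.3494)/(13.2496*t^4 + 19.4376*t^3 + 20.0145*t^2 + 9.4518*t + 3.1329)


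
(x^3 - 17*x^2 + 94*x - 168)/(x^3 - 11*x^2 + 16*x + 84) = (x - 4)/(x + 2)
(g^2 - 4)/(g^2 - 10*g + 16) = (g + 2)/(g - 8)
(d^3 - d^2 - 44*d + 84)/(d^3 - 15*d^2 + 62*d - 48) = (d^2 + 5*d - 14)/(d^2 - 9*d + 8)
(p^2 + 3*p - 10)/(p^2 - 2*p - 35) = (p - 2)/(p - 7)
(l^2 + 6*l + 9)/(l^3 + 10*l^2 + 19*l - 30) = (l^2 + 6*l + 9)/(l^3 + 10*l^2 + 19*l - 30)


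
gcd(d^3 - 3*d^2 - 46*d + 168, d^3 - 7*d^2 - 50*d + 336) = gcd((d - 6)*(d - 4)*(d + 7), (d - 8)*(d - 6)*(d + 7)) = d^2 + d - 42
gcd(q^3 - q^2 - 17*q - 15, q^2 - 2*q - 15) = q^2 - 2*q - 15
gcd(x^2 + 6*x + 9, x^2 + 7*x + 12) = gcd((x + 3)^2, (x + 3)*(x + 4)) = x + 3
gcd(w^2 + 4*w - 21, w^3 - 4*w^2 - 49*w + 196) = w + 7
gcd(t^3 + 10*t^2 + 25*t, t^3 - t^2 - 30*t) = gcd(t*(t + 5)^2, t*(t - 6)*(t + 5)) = t^2 + 5*t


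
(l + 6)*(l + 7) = l^2 + 13*l + 42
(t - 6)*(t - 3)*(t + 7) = t^3 - 2*t^2 - 45*t + 126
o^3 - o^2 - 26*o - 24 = (o - 6)*(o + 1)*(o + 4)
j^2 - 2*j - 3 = (j - 3)*(j + 1)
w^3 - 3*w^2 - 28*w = w*(w - 7)*(w + 4)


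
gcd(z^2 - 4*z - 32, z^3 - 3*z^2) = 1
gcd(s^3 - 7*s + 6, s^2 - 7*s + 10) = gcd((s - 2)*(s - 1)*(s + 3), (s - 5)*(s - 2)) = s - 2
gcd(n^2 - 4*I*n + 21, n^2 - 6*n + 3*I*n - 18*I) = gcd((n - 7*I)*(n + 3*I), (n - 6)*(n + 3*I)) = n + 3*I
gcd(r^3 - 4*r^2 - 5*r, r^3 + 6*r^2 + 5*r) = r^2 + r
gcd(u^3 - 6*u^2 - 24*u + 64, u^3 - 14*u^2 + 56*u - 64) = u^2 - 10*u + 16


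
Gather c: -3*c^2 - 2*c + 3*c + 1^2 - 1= -3*c^2 + c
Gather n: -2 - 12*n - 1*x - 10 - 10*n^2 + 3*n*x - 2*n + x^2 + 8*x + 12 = -10*n^2 + n*(3*x - 14) + x^2 + 7*x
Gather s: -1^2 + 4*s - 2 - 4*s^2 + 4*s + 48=-4*s^2 + 8*s + 45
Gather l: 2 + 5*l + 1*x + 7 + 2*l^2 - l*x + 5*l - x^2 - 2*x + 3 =2*l^2 + l*(10 - x) - x^2 - x + 12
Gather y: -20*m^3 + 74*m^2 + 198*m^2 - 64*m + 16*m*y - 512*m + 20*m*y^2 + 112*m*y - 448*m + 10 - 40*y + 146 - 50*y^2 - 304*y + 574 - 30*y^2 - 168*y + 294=-20*m^3 + 272*m^2 - 1024*m + y^2*(20*m - 80) + y*(128*m - 512) + 1024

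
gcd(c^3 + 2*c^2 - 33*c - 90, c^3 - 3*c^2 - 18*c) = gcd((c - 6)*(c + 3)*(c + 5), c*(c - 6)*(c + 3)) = c^2 - 3*c - 18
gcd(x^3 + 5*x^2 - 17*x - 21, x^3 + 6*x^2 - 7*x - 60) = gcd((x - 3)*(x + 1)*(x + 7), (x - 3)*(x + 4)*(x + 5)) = x - 3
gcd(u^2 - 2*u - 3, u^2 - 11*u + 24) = u - 3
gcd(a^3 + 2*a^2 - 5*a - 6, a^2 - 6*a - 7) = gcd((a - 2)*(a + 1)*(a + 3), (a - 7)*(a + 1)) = a + 1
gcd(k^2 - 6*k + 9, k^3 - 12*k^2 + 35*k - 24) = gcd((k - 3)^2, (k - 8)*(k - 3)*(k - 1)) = k - 3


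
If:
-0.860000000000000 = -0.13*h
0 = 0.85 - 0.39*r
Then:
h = 6.62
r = 2.18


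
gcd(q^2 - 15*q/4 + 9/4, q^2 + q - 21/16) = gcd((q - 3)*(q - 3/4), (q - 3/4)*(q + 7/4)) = q - 3/4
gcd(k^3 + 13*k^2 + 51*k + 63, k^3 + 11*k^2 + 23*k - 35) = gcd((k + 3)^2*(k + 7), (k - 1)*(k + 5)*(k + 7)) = k + 7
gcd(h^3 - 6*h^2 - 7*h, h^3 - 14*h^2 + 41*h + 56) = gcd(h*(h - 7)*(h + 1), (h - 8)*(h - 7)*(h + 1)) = h^2 - 6*h - 7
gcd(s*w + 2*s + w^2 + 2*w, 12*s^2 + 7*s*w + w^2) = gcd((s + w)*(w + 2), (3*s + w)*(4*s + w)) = 1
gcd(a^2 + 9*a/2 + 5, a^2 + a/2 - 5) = a + 5/2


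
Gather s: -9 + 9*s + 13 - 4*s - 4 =5*s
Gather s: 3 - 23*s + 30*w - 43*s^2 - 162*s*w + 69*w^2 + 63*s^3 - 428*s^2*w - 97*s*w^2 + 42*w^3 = 63*s^3 + s^2*(-428*w - 43) + s*(-97*w^2 - 162*w - 23) + 42*w^3 + 69*w^2 + 30*w + 3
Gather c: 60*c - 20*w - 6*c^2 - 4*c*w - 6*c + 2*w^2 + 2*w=-6*c^2 + c*(54 - 4*w) + 2*w^2 - 18*w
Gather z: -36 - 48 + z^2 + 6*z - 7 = z^2 + 6*z - 91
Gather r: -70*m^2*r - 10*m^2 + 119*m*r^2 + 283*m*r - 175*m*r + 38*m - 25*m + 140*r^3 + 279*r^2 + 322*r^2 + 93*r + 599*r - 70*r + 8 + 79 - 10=-10*m^2 + 13*m + 140*r^3 + r^2*(119*m + 601) + r*(-70*m^2 + 108*m + 622) + 77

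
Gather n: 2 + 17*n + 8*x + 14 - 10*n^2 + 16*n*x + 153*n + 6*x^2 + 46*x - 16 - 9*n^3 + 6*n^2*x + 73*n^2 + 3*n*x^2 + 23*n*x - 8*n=-9*n^3 + n^2*(6*x + 63) + n*(3*x^2 + 39*x + 162) + 6*x^2 + 54*x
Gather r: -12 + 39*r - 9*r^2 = -9*r^2 + 39*r - 12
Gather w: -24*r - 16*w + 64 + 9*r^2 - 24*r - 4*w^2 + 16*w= 9*r^2 - 48*r - 4*w^2 + 64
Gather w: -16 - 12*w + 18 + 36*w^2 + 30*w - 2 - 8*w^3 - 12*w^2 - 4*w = -8*w^3 + 24*w^2 + 14*w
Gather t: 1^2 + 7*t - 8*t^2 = -8*t^2 + 7*t + 1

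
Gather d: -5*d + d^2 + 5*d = d^2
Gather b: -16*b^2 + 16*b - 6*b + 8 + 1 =-16*b^2 + 10*b + 9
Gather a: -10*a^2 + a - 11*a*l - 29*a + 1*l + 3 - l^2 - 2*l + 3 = -10*a^2 + a*(-11*l - 28) - l^2 - l + 6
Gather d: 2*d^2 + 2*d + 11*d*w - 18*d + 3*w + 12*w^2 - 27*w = 2*d^2 + d*(11*w - 16) + 12*w^2 - 24*w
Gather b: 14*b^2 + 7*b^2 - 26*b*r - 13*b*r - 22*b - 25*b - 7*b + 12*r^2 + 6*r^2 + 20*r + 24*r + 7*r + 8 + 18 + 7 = 21*b^2 + b*(-39*r - 54) + 18*r^2 + 51*r + 33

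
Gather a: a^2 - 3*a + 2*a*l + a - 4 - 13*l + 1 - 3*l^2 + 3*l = a^2 + a*(2*l - 2) - 3*l^2 - 10*l - 3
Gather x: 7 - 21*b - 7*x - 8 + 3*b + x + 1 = -18*b - 6*x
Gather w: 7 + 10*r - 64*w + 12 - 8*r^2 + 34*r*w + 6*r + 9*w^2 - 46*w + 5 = -8*r^2 + 16*r + 9*w^2 + w*(34*r - 110) + 24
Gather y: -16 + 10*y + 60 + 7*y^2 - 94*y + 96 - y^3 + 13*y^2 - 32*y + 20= -y^3 + 20*y^2 - 116*y + 160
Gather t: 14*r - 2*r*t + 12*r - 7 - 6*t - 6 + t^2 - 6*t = 26*r + t^2 + t*(-2*r - 12) - 13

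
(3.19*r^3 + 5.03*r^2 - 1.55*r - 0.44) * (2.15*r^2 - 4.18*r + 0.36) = 6.8585*r^5 - 2.5197*r^4 - 23.2095*r^3 + 7.3438*r^2 + 1.2812*r - 0.1584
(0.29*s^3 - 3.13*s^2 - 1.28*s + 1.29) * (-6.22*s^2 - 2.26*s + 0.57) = -1.8038*s^5 + 18.8132*s^4 + 15.2007*s^3 - 6.9151*s^2 - 3.645*s + 0.7353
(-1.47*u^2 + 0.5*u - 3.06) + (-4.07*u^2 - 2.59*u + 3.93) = -5.54*u^2 - 2.09*u + 0.87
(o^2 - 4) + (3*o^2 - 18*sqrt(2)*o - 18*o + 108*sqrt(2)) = 4*o^2 - 18*sqrt(2)*o - 18*o - 4 + 108*sqrt(2)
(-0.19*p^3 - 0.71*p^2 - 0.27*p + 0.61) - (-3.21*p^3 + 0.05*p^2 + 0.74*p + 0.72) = 3.02*p^3 - 0.76*p^2 - 1.01*p - 0.11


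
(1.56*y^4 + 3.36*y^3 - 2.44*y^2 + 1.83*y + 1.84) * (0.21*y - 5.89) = 0.3276*y^5 - 8.4828*y^4 - 20.3028*y^3 + 14.7559*y^2 - 10.3923*y - 10.8376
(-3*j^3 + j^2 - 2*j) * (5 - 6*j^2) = 18*j^5 - 6*j^4 - 3*j^3 + 5*j^2 - 10*j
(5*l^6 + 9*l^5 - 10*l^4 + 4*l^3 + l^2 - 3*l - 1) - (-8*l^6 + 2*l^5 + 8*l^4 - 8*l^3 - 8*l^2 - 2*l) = 13*l^6 + 7*l^5 - 18*l^4 + 12*l^3 + 9*l^2 - l - 1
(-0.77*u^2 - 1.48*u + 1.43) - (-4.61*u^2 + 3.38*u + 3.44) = 3.84*u^2 - 4.86*u - 2.01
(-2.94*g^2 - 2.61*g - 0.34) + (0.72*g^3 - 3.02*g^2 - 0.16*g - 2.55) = 0.72*g^3 - 5.96*g^2 - 2.77*g - 2.89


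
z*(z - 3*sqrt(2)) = z^2 - 3*sqrt(2)*z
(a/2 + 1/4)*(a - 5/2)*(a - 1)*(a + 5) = a^4/2 + a^3 - 57*a^2/8 + 5*a/2 + 25/8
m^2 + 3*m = m*(m + 3)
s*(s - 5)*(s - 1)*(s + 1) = s^4 - 5*s^3 - s^2 + 5*s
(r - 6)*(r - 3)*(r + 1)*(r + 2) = r^4 - 6*r^3 - 7*r^2 + 36*r + 36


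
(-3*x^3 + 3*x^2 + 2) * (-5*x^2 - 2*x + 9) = 15*x^5 - 9*x^4 - 33*x^3 + 17*x^2 - 4*x + 18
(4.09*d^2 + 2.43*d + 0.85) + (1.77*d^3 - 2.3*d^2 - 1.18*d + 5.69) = 1.77*d^3 + 1.79*d^2 + 1.25*d + 6.54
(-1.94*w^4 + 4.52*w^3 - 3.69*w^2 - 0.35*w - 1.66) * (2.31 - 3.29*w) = 6.3826*w^5 - 19.3522*w^4 + 22.5813*w^3 - 7.3724*w^2 + 4.6529*w - 3.8346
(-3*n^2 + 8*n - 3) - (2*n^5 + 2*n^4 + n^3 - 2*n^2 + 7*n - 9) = -2*n^5 - 2*n^4 - n^3 - n^2 + n + 6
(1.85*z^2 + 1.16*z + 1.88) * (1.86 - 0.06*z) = -0.111*z^3 + 3.3714*z^2 + 2.0448*z + 3.4968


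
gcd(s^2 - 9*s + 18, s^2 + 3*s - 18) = s - 3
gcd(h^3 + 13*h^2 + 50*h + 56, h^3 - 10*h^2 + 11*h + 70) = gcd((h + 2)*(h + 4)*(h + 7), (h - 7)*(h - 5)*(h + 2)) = h + 2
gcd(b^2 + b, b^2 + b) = b^2 + b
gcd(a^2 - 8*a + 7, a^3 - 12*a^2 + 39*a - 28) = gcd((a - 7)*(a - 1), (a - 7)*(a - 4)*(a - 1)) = a^2 - 8*a + 7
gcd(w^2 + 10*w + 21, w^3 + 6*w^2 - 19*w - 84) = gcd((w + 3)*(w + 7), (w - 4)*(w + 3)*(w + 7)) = w^2 + 10*w + 21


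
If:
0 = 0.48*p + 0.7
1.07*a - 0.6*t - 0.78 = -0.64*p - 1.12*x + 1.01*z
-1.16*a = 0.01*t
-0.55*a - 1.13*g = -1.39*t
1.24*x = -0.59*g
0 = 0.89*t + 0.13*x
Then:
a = 0.00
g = 0.00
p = -1.46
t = 0.00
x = 0.00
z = -1.70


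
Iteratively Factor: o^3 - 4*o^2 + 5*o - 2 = (o - 1)*(o^2 - 3*o + 2) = (o - 1)^2*(o - 2)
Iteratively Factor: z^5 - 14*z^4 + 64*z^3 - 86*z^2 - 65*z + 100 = (z - 1)*(z^4 - 13*z^3 + 51*z^2 - 35*z - 100) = (z - 4)*(z - 1)*(z^3 - 9*z^2 + 15*z + 25) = (z - 4)*(z - 1)*(z + 1)*(z^2 - 10*z + 25) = (z - 5)*(z - 4)*(z - 1)*(z + 1)*(z - 5)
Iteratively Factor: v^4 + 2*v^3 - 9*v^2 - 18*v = (v + 2)*(v^3 - 9*v) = v*(v + 2)*(v^2 - 9) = v*(v - 3)*(v + 2)*(v + 3)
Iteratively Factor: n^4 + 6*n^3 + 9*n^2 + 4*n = (n)*(n^3 + 6*n^2 + 9*n + 4) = n*(n + 1)*(n^2 + 5*n + 4) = n*(n + 1)*(n + 4)*(n + 1)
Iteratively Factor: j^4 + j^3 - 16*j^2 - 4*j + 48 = (j - 2)*(j^3 + 3*j^2 - 10*j - 24) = (j - 2)*(j + 4)*(j^2 - j - 6) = (j - 2)*(j + 2)*(j + 4)*(j - 3)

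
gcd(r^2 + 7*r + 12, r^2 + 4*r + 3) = r + 3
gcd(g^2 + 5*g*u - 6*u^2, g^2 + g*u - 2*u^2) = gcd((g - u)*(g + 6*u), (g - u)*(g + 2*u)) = -g + u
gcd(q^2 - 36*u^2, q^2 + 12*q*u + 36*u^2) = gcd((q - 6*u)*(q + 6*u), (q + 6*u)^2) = q + 6*u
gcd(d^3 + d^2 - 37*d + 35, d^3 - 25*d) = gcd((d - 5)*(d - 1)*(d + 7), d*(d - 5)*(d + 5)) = d - 5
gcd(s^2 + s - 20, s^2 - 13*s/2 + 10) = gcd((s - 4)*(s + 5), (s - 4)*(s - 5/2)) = s - 4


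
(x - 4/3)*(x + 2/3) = x^2 - 2*x/3 - 8/9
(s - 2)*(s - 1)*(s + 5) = s^3 + 2*s^2 - 13*s + 10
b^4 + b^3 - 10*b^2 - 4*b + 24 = (b - 2)^2*(b + 2)*(b + 3)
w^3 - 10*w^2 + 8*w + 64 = (w - 8)*(w - 4)*(w + 2)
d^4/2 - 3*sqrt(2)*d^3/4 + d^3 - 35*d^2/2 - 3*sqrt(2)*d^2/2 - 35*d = d*(d/2 + 1)*(d - 5*sqrt(2))*(d + 7*sqrt(2)/2)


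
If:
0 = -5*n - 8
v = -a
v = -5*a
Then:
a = 0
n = -8/5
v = 0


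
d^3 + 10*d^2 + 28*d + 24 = (d + 2)^2*(d + 6)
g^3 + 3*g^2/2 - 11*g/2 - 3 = (g - 2)*(g + 1/2)*(g + 3)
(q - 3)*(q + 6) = q^2 + 3*q - 18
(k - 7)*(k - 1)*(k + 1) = k^3 - 7*k^2 - k + 7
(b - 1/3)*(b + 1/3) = b^2 - 1/9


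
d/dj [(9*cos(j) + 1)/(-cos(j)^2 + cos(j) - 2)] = (9*sin(j)^2 - 2*cos(j) + 10)*sin(j)/(sin(j)^2 + cos(j) - 3)^2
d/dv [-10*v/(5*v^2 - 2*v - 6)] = 10*(5*v^2 + 6)/(25*v^4 - 20*v^3 - 56*v^2 + 24*v + 36)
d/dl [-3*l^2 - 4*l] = -6*l - 4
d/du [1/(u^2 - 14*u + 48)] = 2*(7 - u)/(u^2 - 14*u + 48)^2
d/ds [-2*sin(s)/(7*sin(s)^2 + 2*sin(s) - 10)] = 2*(7*sin(s)^2 + 10)*cos(s)/(7*sin(s)^2 + 2*sin(s) - 10)^2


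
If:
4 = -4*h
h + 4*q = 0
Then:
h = -1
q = 1/4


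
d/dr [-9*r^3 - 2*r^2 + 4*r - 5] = -27*r^2 - 4*r + 4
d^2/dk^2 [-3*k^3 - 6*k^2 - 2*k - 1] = -18*k - 12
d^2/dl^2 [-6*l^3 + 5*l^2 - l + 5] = 10 - 36*l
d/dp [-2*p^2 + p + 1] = 1 - 4*p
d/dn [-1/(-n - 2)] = -1/(n + 2)^2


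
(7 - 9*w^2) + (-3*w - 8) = -9*w^2 - 3*w - 1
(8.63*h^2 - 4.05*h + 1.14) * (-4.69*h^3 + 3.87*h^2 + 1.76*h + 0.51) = -40.4747*h^5 + 52.3926*h^4 - 5.8313*h^3 + 1.6851*h^2 - 0.0591000000000004*h + 0.5814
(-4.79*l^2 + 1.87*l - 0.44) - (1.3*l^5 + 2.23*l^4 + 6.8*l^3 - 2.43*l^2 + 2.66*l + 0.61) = -1.3*l^5 - 2.23*l^4 - 6.8*l^3 - 2.36*l^2 - 0.79*l - 1.05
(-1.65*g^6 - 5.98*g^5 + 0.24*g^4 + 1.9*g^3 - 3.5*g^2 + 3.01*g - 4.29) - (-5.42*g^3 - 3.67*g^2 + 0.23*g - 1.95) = -1.65*g^6 - 5.98*g^5 + 0.24*g^4 + 7.32*g^3 + 0.17*g^2 + 2.78*g - 2.34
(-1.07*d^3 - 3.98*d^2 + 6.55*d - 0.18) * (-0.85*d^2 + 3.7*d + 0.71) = 0.9095*d^5 - 0.576000000000001*d^4 - 21.0532*d^3 + 21.5622*d^2 + 3.9845*d - 0.1278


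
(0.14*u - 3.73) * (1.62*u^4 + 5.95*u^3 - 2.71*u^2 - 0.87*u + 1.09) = 0.2268*u^5 - 5.2096*u^4 - 22.5729*u^3 + 9.9865*u^2 + 3.3977*u - 4.0657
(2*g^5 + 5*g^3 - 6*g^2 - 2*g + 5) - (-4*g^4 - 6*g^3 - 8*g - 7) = 2*g^5 + 4*g^4 + 11*g^3 - 6*g^2 + 6*g + 12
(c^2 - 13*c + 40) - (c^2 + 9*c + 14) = 26 - 22*c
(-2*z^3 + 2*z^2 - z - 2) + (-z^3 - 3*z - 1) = -3*z^3 + 2*z^2 - 4*z - 3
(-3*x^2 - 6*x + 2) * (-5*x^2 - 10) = 15*x^4 + 30*x^3 + 20*x^2 + 60*x - 20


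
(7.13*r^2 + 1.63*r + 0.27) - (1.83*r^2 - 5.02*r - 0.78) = 5.3*r^2 + 6.65*r + 1.05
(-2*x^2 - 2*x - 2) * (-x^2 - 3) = 2*x^4 + 2*x^3 + 8*x^2 + 6*x + 6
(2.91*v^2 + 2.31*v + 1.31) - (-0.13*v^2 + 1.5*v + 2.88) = 3.04*v^2 + 0.81*v - 1.57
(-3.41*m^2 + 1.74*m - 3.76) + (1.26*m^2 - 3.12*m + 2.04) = -2.15*m^2 - 1.38*m - 1.72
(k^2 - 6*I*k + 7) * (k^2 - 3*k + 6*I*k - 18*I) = k^4 - 3*k^3 + 43*k^2 - 129*k + 42*I*k - 126*I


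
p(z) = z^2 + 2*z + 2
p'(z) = 2*z + 2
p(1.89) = 9.35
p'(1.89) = 5.78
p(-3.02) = 5.08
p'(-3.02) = -4.04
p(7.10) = 66.61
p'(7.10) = 16.20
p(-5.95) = 25.50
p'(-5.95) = -9.90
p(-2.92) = 4.69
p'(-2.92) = -3.84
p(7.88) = 79.85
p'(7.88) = 17.76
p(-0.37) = 1.40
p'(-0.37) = 1.26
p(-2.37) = 2.88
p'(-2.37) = -2.74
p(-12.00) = 122.00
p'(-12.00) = -22.00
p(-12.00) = 122.00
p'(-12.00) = -22.00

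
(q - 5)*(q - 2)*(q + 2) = q^3 - 5*q^2 - 4*q + 20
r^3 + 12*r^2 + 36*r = r*(r + 6)^2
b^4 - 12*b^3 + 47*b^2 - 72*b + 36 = (b - 6)*(b - 3)*(b - 2)*(b - 1)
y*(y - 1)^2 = y^3 - 2*y^2 + y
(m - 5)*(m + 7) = m^2 + 2*m - 35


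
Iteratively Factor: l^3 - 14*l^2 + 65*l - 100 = (l - 4)*(l^2 - 10*l + 25) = (l - 5)*(l - 4)*(l - 5)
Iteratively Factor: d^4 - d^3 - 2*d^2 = (d)*(d^3 - d^2 - 2*d) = d*(d + 1)*(d^2 - 2*d) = d*(d - 2)*(d + 1)*(d)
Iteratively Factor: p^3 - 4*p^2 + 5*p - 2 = (p - 2)*(p^2 - 2*p + 1) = (p - 2)*(p - 1)*(p - 1)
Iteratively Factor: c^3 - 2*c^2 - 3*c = (c)*(c^2 - 2*c - 3) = c*(c + 1)*(c - 3)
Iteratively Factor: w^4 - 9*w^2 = (w)*(w^3 - 9*w) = w*(w - 3)*(w^2 + 3*w) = w^2*(w - 3)*(w + 3)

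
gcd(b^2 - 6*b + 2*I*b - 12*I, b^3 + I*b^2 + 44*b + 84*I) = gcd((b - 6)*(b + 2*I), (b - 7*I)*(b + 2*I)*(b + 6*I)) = b + 2*I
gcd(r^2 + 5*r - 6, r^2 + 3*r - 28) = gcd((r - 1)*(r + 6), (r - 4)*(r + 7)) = 1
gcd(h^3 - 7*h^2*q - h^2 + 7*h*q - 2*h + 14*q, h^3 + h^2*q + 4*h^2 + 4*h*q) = 1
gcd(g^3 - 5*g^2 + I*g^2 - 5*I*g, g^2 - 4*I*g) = g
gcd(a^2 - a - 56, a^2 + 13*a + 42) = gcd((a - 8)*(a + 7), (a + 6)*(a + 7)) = a + 7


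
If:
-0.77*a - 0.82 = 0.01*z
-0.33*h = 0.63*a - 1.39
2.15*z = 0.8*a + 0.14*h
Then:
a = -1.07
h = 6.25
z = 0.01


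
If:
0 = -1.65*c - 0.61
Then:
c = -0.37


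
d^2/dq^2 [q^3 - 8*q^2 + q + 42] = 6*q - 16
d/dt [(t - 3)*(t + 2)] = 2*t - 1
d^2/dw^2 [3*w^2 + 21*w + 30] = 6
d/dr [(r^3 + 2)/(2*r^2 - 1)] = r*(2*r^3 - 3*r - 8)/(4*r^4 - 4*r^2 + 1)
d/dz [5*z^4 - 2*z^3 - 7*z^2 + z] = 20*z^3 - 6*z^2 - 14*z + 1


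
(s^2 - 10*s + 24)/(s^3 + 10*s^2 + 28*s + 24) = (s^2 - 10*s + 24)/(s^3 + 10*s^2 + 28*s + 24)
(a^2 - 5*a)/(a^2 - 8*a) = (a - 5)/(a - 8)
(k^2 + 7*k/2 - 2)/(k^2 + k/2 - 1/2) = (k + 4)/(k + 1)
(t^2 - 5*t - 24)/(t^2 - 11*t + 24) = (t + 3)/(t - 3)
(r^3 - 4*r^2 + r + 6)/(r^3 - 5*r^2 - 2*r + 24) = (r^2 - r - 2)/(r^2 - 2*r - 8)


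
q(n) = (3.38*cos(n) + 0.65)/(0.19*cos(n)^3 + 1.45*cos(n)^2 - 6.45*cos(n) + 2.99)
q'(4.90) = 4.00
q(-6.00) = -2.29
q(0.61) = -2.81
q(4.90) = 0.70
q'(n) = (3.38*cos(n) + 0.65)*(0.57*sin(n)*cos(n)^2 + 2.9*sin(n)*cos(n) - 6.45*sin(n))/(0.19*cos(n)^3 + 1.45*cos(n)^2 - 6.45*cos(n) + 2.99)^2 - 3.38*sin(n)/(0.19*cos(n)^3 + 1.45*cos(n)^2 - 6.45*cos(n) + 2.99)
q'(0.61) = -3.28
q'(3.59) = 0.06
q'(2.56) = -0.08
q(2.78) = -0.25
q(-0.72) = -3.33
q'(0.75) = -8.47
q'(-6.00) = -0.63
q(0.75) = -3.55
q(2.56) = -0.23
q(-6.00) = -2.29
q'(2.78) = -0.04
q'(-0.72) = 6.71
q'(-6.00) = -0.63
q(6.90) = -2.83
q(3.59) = -0.24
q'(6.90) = -3.42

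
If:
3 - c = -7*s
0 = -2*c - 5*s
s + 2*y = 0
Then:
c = 15/19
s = -6/19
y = 3/19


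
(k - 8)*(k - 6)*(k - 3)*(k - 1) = k^4 - 18*k^3 + 107*k^2 - 234*k + 144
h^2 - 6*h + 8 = (h - 4)*(h - 2)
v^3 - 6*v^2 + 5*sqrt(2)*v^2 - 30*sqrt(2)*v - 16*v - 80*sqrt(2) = (v - 8)*(v + 2)*(v + 5*sqrt(2))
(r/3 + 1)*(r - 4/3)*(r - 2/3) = r^3/3 + r^2/3 - 46*r/27 + 8/9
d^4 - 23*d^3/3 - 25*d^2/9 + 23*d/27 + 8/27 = (d - 8)*(d - 1/3)*(d + 1/3)^2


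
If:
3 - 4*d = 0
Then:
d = 3/4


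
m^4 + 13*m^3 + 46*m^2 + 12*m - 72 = (m - 1)*(m + 2)*(m + 6)^2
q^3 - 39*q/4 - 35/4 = (q - 7/2)*(q + 1)*(q + 5/2)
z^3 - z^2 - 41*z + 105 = (z - 5)*(z - 3)*(z + 7)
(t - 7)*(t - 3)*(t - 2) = t^3 - 12*t^2 + 41*t - 42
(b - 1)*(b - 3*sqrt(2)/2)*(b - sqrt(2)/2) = b^3 - 2*sqrt(2)*b^2 - b^2 + 3*b/2 + 2*sqrt(2)*b - 3/2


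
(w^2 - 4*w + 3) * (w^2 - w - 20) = w^4 - 5*w^3 - 13*w^2 + 77*w - 60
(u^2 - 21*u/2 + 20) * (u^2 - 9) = u^4 - 21*u^3/2 + 11*u^2 + 189*u/2 - 180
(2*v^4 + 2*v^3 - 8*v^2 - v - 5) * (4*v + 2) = 8*v^5 + 12*v^4 - 28*v^3 - 20*v^2 - 22*v - 10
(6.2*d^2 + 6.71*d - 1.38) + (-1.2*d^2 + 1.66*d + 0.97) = 5.0*d^2 + 8.37*d - 0.41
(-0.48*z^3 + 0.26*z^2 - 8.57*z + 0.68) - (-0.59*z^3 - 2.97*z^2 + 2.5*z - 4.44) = 0.11*z^3 + 3.23*z^2 - 11.07*z + 5.12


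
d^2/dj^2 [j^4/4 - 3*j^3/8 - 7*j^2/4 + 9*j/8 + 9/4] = 3*j^2 - 9*j/4 - 7/2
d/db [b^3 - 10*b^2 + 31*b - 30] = 3*b^2 - 20*b + 31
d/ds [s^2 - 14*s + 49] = 2*s - 14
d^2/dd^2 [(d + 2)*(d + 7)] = 2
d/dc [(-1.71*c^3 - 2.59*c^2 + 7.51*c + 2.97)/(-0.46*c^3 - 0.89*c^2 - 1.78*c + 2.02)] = (-4.44089209850063e-16*c^5 + 0.330499999999999*c^4 + 12.9968*c^3 + 5.0301*c^2 - 5.177*c + 20.4568)/(0.2116*c^6 + 0.8188*c^5 + 2.4297*c^4 + 1.31*c^3 - 0.4272*c^2 - 7.1912*c + 4.0804)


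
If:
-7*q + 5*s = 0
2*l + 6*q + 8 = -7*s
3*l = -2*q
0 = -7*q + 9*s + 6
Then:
No Solution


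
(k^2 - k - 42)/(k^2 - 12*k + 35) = (k + 6)/(k - 5)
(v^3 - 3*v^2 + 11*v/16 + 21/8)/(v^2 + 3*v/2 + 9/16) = (4*v^2 - 15*v + 14)/(4*v + 3)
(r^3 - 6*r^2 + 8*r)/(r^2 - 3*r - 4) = r*(r - 2)/(r + 1)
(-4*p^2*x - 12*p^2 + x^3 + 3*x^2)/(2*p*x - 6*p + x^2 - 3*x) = (-2*p*x - 6*p + x^2 + 3*x)/(x - 3)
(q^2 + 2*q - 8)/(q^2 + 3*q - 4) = (q - 2)/(q - 1)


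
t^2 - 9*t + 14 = (t - 7)*(t - 2)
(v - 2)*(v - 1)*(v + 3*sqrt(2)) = v^3 - 3*v^2 + 3*sqrt(2)*v^2 - 9*sqrt(2)*v + 2*v + 6*sqrt(2)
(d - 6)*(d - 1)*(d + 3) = d^3 - 4*d^2 - 15*d + 18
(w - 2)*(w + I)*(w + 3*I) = w^3 - 2*w^2 + 4*I*w^2 - 3*w - 8*I*w + 6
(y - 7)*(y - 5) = y^2 - 12*y + 35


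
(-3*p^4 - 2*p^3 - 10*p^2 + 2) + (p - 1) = -3*p^4 - 2*p^3 - 10*p^2 + p + 1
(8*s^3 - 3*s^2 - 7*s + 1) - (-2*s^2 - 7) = 8*s^3 - s^2 - 7*s + 8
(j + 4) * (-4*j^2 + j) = -4*j^3 - 15*j^2 + 4*j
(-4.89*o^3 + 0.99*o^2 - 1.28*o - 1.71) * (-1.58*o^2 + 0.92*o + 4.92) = 7.7262*o^5 - 6.063*o^4 - 21.1256*o^3 + 6.395*o^2 - 7.8708*o - 8.4132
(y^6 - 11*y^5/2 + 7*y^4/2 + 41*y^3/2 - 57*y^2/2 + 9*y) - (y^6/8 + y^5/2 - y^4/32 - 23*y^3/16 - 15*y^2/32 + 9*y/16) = 7*y^6/8 - 6*y^5 + 113*y^4/32 + 351*y^3/16 - 897*y^2/32 + 135*y/16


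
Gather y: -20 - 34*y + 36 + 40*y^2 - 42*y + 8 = 40*y^2 - 76*y + 24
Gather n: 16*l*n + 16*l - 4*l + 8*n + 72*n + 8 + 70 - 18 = 12*l + n*(16*l + 80) + 60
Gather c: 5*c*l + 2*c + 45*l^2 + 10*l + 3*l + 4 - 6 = c*(5*l + 2) + 45*l^2 + 13*l - 2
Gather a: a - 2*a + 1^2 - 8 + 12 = 5 - a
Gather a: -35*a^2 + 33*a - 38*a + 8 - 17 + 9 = -35*a^2 - 5*a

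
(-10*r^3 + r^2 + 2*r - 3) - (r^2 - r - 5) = -10*r^3 + 3*r + 2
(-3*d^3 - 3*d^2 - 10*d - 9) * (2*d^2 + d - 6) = -6*d^5 - 9*d^4 - 5*d^3 - 10*d^2 + 51*d + 54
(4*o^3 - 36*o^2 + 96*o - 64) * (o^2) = 4*o^5 - 36*o^4 + 96*o^3 - 64*o^2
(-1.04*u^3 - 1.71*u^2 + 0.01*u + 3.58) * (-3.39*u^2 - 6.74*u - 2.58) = 3.5256*u^5 + 12.8065*u^4 + 14.1747*u^3 - 7.7918*u^2 - 24.155*u - 9.2364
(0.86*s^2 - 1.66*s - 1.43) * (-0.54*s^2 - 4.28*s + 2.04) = -0.4644*s^4 - 2.7844*s^3 + 9.6314*s^2 + 2.734*s - 2.9172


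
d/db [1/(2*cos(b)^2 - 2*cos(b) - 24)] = (2*cos(b) - 1)*sin(b)/(2*(sin(b)^2 + cos(b) + 11)^2)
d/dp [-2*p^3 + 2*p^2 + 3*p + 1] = -6*p^2 + 4*p + 3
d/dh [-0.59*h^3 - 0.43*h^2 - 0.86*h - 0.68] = -1.77*h^2 - 0.86*h - 0.86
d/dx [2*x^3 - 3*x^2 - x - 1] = 6*x^2 - 6*x - 1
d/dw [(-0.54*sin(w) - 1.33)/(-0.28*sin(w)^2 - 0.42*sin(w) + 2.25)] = (-0.7448*sin(w) + 0.0756*cos(2*w) - 1.8492)*cos(w)/(0.28*sin(w)^2 + 0.42*sin(w) - 2.25)^2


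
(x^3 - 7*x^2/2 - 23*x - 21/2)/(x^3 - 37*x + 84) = (2*x^3 - 7*x^2 - 46*x - 21)/(2*(x^3 - 37*x + 84))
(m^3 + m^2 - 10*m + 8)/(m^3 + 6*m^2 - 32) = (m - 1)/(m + 4)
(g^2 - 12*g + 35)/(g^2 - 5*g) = (g - 7)/g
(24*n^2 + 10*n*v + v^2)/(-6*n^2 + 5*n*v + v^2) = (4*n + v)/(-n + v)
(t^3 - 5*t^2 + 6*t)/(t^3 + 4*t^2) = (t^2 - 5*t + 6)/(t*(t + 4))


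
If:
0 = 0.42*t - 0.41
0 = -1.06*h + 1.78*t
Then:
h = 1.64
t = 0.98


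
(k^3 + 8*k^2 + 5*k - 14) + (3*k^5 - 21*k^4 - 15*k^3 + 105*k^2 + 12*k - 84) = 3*k^5 - 21*k^4 - 14*k^3 + 113*k^2 + 17*k - 98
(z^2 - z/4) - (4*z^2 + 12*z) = -3*z^2 - 49*z/4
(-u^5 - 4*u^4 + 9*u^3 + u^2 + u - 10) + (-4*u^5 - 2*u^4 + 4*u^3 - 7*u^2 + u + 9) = -5*u^5 - 6*u^4 + 13*u^3 - 6*u^2 + 2*u - 1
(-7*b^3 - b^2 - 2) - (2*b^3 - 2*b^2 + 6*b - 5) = -9*b^3 + b^2 - 6*b + 3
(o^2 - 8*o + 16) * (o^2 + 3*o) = o^4 - 5*o^3 - 8*o^2 + 48*o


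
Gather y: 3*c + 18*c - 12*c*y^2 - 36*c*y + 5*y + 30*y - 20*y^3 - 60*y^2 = 21*c - 20*y^3 + y^2*(-12*c - 60) + y*(35 - 36*c)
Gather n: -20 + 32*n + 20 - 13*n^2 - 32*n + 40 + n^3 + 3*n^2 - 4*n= n^3 - 10*n^2 - 4*n + 40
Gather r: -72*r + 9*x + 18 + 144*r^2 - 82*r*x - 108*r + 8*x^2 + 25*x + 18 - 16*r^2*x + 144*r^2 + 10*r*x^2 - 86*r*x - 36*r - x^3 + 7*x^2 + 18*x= r^2*(288 - 16*x) + r*(10*x^2 - 168*x - 216) - x^3 + 15*x^2 + 52*x + 36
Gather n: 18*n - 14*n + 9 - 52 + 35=4*n - 8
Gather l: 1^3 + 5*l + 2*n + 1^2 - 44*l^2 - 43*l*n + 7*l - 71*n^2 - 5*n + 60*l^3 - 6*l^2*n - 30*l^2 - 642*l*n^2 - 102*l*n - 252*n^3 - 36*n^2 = 60*l^3 + l^2*(-6*n - 74) + l*(-642*n^2 - 145*n + 12) - 252*n^3 - 107*n^2 - 3*n + 2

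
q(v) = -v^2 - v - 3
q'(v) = -2*v - 1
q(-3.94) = -14.58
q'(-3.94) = 6.88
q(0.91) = -4.74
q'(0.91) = -2.82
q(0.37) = -3.51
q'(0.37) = -1.74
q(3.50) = -18.75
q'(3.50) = -8.00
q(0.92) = -4.77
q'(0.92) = -2.84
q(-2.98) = -8.90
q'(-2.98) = 4.96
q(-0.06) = -2.94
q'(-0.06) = -0.88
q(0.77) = -4.36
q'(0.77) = -2.54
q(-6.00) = -33.00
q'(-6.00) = 11.00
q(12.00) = -159.00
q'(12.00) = -25.00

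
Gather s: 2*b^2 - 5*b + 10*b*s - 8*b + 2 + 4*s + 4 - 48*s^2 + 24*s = 2*b^2 - 13*b - 48*s^2 + s*(10*b + 28) + 6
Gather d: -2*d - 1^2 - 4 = -2*d - 5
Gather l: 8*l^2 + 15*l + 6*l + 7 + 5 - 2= 8*l^2 + 21*l + 10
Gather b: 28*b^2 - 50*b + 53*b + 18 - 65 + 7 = 28*b^2 + 3*b - 40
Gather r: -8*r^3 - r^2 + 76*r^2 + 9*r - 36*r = -8*r^3 + 75*r^2 - 27*r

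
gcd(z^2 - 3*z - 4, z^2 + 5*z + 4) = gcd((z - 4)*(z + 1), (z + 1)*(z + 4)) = z + 1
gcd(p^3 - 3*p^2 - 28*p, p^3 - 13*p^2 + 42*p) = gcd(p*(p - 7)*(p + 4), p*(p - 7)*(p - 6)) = p^2 - 7*p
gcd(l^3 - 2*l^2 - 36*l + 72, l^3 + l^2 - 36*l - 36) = l^2 - 36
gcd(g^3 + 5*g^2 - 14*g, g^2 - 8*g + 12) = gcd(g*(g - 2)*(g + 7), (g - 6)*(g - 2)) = g - 2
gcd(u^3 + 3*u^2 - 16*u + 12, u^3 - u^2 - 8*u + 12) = u - 2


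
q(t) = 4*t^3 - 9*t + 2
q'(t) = 12*t^2 - 9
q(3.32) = 118.50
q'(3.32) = 123.27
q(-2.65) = -48.59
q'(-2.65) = 75.27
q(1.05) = -2.82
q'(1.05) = 4.23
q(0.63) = -2.67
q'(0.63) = -4.24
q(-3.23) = -103.72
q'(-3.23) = 116.19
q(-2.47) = -36.05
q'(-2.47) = 64.21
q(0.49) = -1.94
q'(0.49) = -6.12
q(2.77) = 62.09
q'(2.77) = 83.07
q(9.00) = 2837.00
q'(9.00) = 963.00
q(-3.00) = -79.00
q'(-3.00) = 99.00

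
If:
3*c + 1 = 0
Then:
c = -1/3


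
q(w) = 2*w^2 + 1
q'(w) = 4*w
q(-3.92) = 31.73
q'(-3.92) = -15.68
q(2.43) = 12.81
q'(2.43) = 9.72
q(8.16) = 134.17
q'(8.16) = 32.64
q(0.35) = 1.24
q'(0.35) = 1.40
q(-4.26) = 37.30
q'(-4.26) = -17.04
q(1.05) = 3.20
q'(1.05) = 4.20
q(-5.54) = 62.38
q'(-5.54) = -22.16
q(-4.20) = 36.28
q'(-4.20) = -16.80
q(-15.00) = 451.00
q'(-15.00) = -60.00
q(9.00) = 163.00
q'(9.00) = 36.00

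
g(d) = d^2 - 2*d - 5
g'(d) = 2*d - 2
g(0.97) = -6.00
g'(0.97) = -0.06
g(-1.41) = -0.19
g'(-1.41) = -4.82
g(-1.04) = -1.84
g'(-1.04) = -4.08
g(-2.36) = 5.29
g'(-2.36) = -6.72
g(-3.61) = 15.25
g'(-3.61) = -9.22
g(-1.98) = 2.88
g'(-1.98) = -5.96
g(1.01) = -6.00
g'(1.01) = 0.02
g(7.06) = 30.72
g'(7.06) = 12.12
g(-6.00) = 43.00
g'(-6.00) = -14.00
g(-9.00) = 94.00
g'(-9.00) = -20.00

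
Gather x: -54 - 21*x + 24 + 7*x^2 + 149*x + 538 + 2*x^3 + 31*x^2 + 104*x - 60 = 2*x^3 + 38*x^2 + 232*x + 448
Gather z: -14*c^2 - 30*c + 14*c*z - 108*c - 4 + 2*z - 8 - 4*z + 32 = -14*c^2 - 138*c + z*(14*c - 2) + 20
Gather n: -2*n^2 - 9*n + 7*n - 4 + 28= -2*n^2 - 2*n + 24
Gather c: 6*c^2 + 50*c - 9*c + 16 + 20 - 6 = 6*c^2 + 41*c + 30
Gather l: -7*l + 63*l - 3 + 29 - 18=56*l + 8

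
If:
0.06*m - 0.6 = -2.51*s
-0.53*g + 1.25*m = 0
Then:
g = 23.5849056603774 - 98.6635220125786*s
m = 10.0 - 41.8333333333333*s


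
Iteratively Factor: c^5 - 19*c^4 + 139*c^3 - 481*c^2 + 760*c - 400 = (c - 4)*(c^4 - 15*c^3 + 79*c^2 - 165*c + 100) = (c - 4)*(c - 1)*(c^3 - 14*c^2 + 65*c - 100) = (c - 5)*(c - 4)*(c - 1)*(c^2 - 9*c + 20) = (c - 5)*(c - 4)^2*(c - 1)*(c - 5)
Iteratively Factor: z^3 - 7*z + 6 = (z + 3)*(z^2 - 3*z + 2) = (z - 2)*(z + 3)*(z - 1)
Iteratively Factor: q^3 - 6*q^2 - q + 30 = (q - 5)*(q^2 - q - 6) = (q - 5)*(q + 2)*(q - 3)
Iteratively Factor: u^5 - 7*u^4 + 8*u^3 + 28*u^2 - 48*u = (u - 4)*(u^4 - 3*u^3 - 4*u^2 + 12*u) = (u - 4)*(u - 3)*(u^3 - 4*u) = (u - 4)*(u - 3)*(u - 2)*(u^2 + 2*u) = (u - 4)*(u - 3)*(u - 2)*(u + 2)*(u)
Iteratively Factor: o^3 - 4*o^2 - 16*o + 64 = (o + 4)*(o^2 - 8*o + 16) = (o - 4)*(o + 4)*(o - 4)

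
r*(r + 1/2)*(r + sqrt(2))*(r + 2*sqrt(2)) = r^4 + r^3/2 + 3*sqrt(2)*r^3 + 3*sqrt(2)*r^2/2 + 4*r^2 + 2*r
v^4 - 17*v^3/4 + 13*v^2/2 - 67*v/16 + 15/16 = (v - 3/2)*(v - 5/4)*(v - 1)*(v - 1/2)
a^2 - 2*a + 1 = (a - 1)^2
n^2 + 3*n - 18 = (n - 3)*(n + 6)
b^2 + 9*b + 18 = (b + 3)*(b + 6)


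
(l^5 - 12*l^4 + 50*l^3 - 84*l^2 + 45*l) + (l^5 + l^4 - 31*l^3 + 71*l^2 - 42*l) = 2*l^5 - 11*l^4 + 19*l^3 - 13*l^2 + 3*l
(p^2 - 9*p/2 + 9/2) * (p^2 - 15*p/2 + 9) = p^4 - 12*p^3 + 189*p^2/4 - 297*p/4 + 81/2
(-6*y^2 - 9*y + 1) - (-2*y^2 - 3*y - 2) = -4*y^2 - 6*y + 3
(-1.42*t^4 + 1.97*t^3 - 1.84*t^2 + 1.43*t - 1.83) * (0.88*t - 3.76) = -1.2496*t^5 + 7.0728*t^4 - 9.0264*t^3 + 8.1768*t^2 - 6.9872*t + 6.8808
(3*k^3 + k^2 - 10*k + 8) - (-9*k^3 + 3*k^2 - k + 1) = 12*k^3 - 2*k^2 - 9*k + 7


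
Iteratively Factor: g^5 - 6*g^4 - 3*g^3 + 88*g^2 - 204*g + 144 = (g + 4)*(g^4 - 10*g^3 + 37*g^2 - 60*g + 36) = (g - 2)*(g + 4)*(g^3 - 8*g^2 + 21*g - 18) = (g - 3)*(g - 2)*(g + 4)*(g^2 - 5*g + 6) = (g - 3)^2*(g - 2)*(g + 4)*(g - 2)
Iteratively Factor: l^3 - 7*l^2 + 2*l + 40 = (l - 4)*(l^2 - 3*l - 10) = (l - 5)*(l - 4)*(l + 2)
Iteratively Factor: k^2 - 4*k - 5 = (k - 5)*(k + 1)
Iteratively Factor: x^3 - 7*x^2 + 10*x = (x)*(x^2 - 7*x + 10) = x*(x - 2)*(x - 5)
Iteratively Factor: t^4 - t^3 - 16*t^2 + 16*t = (t + 4)*(t^3 - 5*t^2 + 4*t) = (t - 4)*(t + 4)*(t^2 - t) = t*(t - 4)*(t + 4)*(t - 1)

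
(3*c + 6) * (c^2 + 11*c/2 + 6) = 3*c^3 + 45*c^2/2 + 51*c + 36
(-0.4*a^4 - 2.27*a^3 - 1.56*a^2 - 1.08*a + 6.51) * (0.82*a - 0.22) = -0.328*a^5 - 1.7734*a^4 - 0.7798*a^3 - 0.5424*a^2 + 5.5758*a - 1.4322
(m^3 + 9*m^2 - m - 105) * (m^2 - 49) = m^5 + 9*m^4 - 50*m^3 - 546*m^2 + 49*m + 5145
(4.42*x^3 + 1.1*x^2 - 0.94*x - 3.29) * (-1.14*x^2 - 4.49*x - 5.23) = -5.0388*x^5 - 21.0998*x^4 - 26.984*x^3 + 2.2182*x^2 + 19.6883*x + 17.2067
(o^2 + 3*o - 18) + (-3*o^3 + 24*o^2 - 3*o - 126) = -3*o^3 + 25*o^2 - 144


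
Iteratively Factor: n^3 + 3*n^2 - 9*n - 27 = (n - 3)*(n^2 + 6*n + 9) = (n - 3)*(n + 3)*(n + 3)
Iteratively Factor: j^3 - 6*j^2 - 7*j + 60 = (j + 3)*(j^2 - 9*j + 20) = (j - 5)*(j + 3)*(j - 4)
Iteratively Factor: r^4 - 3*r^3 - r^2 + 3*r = (r - 1)*(r^3 - 2*r^2 - 3*r) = (r - 3)*(r - 1)*(r^2 + r) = r*(r - 3)*(r - 1)*(r + 1)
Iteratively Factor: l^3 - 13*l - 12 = (l + 1)*(l^2 - l - 12) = (l - 4)*(l + 1)*(l + 3)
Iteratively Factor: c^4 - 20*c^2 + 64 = (c - 4)*(c^3 + 4*c^2 - 4*c - 16) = (c - 4)*(c - 2)*(c^2 + 6*c + 8) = (c - 4)*(c - 2)*(c + 2)*(c + 4)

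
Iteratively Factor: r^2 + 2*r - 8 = (r + 4)*(r - 2)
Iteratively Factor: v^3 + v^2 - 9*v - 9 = (v - 3)*(v^2 + 4*v + 3) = (v - 3)*(v + 1)*(v + 3)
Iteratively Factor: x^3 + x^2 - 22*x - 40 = (x - 5)*(x^2 + 6*x + 8) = (x - 5)*(x + 4)*(x + 2)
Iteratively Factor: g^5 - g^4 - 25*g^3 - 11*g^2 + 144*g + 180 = (g + 3)*(g^4 - 4*g^3 - 13*g^2 + 28*g + 60) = (g + 2)*(g + 3)*(g^3 - 6*g^2 - g + 30) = (g - 5)*(g + 2)*(g + 3)*(g^2 - g - 6) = (g - 5)*(g + 2)^2*(g + 3)*(g - 3)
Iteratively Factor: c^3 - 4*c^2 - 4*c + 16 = (c + 2)*(c^2 - 6*c + 8) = (c - 4)*(c + 2)*(c - 2)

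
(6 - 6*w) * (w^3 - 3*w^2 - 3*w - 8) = -6*w^4 + 24*w^3 + 30*w - 48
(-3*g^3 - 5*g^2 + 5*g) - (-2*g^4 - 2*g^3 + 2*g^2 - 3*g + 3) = 2*g^4 - g^3 - 7*g^2 + 8*g - 3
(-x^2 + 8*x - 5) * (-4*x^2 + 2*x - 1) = 4*x^4 - 34*x^3 + 37*x^2 - 18*x + 5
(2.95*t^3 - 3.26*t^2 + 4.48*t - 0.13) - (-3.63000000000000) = 2.95*t^3 - 3.26*t^2 + 4.48*t + 3.5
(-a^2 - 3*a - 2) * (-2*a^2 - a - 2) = 2*a^4 + 7*a^3 + 9*a^2 + 8*a + 4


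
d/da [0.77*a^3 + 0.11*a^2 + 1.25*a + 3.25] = 2.31*a^2 + 0.22*a + 1.25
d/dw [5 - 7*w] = -7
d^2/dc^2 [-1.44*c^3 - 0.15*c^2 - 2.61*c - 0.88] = -8.64*c - 0.3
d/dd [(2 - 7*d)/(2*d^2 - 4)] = (7*d^2 - 4*d + 14)/(2*(d^4 - 4*d^2 + 4))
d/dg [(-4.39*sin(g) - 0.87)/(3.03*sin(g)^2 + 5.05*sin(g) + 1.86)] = (13.3017*sin(g)^2 + 5.2722*sin(g) - 3.7719)*cos(g)/(9.1809*sin(g)^4 + 30.603*sin(g)^3 + 36.7741*sin(g)^2 + 18.786*sin(g) + 3.4596)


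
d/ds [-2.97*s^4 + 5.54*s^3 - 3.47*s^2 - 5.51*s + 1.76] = -11.88*s^3 + 16.62*s^2 - 6.94*s - 5.51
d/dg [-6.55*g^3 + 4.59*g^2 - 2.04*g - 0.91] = -19.65*g^2 + 9.18*g - 2.04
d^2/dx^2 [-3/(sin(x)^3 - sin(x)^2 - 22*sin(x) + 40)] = 3*(9*sin(x)^6 - 11*sin(x)^5 - 52*sin(x)^4 - 278*sin(x)^3 + 770*sin(x)^2 + 988*sin(x) - 1048)/(sin(x)^3 - sin(x)^2 - 22*sin(x) + 40)^3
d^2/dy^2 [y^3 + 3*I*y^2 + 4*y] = 6*y + 6*I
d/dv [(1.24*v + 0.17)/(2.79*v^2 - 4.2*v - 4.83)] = (3.4596*v^2 - 5.208*v - (1.24*v + 0.17)*(5.58*v - 4.2) - 5.9892)/(-2.79*v^2 + 4.2*v + 4.83)^2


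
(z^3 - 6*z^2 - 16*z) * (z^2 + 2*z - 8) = z^5 - 4*z^4 - 36*z^3 + 16*z^2 + 128*z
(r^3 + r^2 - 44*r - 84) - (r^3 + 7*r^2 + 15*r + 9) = -6*r^2 - 59*r - 93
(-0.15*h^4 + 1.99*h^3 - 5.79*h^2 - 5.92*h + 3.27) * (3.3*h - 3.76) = -0.495*h^5 + 7.131*h^4 - 26.5894*h^3 + 2.2344*h^2 + 33.0502*h - 12.2952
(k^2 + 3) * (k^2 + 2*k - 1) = k^4 + 2*k^3 + 2*k^2 + 6*k - 3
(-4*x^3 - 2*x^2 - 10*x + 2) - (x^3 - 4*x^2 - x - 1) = -5*x^3 + 2*x^2 - 9*x + 3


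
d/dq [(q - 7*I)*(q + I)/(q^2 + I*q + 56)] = 7*I/(q^2 + 16*I*q - 64)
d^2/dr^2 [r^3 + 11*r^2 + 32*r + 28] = 6*r + 22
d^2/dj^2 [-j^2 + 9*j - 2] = -2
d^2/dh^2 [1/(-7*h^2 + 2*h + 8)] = 2*(-49*h^2 + 14*h + 4*(7*h - 1)^2 + 56)/(-7*h^2 + 2*h + 8)^3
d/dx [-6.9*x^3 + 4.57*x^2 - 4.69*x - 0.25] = -20.7*x^2 + 9.14*x - 4.69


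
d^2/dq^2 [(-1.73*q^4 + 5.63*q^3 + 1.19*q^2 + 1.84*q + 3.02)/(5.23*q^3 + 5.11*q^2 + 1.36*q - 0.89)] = (-1.13686837721616e-13*q^8 + 6.82121026329696e-13*q^7 - 301.564554000001*q^6 - 58.747002000001*q^5 + 1578.010902*q^4 + 1527.830896*q^3 + 679.951662*q^2 + 287.23587*q + 44.98037)/(143.055667*q^9 + 419.319957*q^8 + 521.298681*q^7 + 278.479036*q^6 - 7.15551*q^5 - 79.347291*q^4 - 22.167359*q^3 + 7.204461*q^2 + 3.231768*q - 0.704969)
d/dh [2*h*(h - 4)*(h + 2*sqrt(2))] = 6*h^2 - 16*h + 8*sqrt(2)*h - 16*sqrt(2)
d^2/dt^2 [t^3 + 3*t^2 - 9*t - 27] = 6*t + 6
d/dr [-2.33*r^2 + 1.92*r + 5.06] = 1.92 - 4.66*r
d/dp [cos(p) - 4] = -sin(p)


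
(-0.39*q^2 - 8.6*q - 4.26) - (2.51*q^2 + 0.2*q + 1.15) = -2.9*q^2 - 8.8*q - 5.41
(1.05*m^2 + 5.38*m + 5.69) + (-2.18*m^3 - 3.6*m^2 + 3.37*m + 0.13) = -2.18*m^3 - 2.55*m^2 + 8.75*m + 5.82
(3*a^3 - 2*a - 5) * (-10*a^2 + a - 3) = -30*a^5 + 3*a^4 + 11*a^3 + 48*a^2 + a + 15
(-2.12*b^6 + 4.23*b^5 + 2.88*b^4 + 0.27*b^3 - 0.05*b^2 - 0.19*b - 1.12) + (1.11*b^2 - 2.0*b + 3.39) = -2.12*b^6 + 4.23*b^5 + 2.88*b^4 + 0.27*b^3 + 1.06*b^2 - 2.19*b + 2.27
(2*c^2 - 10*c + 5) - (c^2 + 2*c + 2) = c^2 - 12*c + 3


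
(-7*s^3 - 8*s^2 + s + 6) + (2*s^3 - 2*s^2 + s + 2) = -5*s^3 - 10*s^2 + 2*s + 8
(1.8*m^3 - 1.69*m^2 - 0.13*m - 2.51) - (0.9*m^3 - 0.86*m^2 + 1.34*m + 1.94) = 0.9*m^3 - 0.83*m^2 - 1.47*m - 4.45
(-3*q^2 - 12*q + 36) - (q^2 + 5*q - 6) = -4*q^2 - 17*q + 42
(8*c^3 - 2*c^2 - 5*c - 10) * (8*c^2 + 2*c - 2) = 64*c^5 - 60*c^3 - 86*c^2 - 10*c + 20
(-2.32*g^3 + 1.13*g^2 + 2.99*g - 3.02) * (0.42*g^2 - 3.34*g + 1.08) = -0.9744*g^5 + 8.2234*g^4 - 5.024*g^3 - 10.0346*g^2 + 13.316*g - 3.2616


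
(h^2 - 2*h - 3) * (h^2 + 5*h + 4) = h^4 + 3*h^3 - 9*h^2 - 23*h - 12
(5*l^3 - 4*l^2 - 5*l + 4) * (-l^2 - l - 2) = -5*l^5 - l^4 - l^3 + 9*l^2 + 6*l - 8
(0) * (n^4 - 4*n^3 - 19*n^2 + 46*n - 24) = 0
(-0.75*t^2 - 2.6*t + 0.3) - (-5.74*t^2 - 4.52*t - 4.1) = 4.99*t^2 + 1.92*t + 4.4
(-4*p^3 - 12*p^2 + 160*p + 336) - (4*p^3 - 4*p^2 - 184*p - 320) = -8*p^3 - 8*p^2 + 344*p + 656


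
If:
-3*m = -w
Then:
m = w/3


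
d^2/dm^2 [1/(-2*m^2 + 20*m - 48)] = (m^2 - 10*m - 4*(m - 5)^2 + 24)/(m^2 - 10*m + 24)^3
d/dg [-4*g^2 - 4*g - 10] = -8*g - 4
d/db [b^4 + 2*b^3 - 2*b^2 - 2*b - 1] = 4*b^3 + 6*b^2 - 4*b - 2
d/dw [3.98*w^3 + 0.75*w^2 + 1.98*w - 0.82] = 11.94*w^2 + 1.5*w + 1.98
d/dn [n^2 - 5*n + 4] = 2*n - 5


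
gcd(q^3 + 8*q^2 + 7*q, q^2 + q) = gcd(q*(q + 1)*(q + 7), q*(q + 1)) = q^2 + q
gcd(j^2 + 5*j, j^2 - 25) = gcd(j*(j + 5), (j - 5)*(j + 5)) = j + 5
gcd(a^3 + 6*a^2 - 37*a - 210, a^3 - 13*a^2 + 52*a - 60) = a - 6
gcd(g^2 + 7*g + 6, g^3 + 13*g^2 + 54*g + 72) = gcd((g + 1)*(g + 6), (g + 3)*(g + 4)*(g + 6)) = g + 6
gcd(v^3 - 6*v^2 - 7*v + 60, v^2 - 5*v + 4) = v - 4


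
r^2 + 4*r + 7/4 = (r + 1/2)*(r + 7/2)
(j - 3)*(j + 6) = j^2 + 3*j - 18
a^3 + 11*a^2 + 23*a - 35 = (a - 1)*(a + 5)*(a + 7)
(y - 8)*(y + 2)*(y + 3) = y^3 - 3*y^2 - 34*y - 48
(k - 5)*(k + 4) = k^2 - k - 20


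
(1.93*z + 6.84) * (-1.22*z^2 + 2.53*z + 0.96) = -2.3546*z^3 - 3.4619*z^2 + 19.158*z + 6.5664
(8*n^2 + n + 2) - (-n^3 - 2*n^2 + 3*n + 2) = n^3 + 10*n^2 - 2*n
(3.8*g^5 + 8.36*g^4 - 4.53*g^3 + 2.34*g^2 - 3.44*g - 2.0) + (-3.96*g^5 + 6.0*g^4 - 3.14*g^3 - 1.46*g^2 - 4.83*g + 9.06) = -0.16*g^5 + 14.36*g^4 - 7.67*g^3 + 0.88*g^2 - 8.27*g + 7.06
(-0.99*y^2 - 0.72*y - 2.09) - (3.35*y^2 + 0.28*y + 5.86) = -4.34*y^2 - 1.0*y - 7.95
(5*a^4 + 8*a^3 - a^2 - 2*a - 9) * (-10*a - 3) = -50*a^5 - 95*a^4 - 14*a^3 + 23*a^2 + 96*a + 27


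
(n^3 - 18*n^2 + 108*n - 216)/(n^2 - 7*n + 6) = (n^2 - 12*n + 36)/(n - 1)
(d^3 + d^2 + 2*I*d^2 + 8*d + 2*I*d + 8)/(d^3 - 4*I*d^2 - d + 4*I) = (d^2 + 2*I*d + 8)/(d^2 - d*(1 + 4*I) + 4*I)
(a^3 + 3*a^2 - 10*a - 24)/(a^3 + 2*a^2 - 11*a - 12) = (a + 2)/(a + 1)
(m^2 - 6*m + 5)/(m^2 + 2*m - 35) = (m - 1)/(m + 7)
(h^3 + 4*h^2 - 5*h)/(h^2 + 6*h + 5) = h*(h - 1)/(h + 1)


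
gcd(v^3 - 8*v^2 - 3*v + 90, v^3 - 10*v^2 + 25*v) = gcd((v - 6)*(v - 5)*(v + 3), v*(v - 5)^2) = v - 5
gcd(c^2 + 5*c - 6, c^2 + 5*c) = 1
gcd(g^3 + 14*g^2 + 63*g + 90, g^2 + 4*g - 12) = g + 6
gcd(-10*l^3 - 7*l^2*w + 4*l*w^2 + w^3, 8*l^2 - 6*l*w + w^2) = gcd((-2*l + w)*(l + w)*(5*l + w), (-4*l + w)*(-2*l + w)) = -2*l + w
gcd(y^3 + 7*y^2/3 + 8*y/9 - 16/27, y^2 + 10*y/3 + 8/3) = y + 4/3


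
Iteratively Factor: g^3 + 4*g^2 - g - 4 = (g - 1)*(g^2 + 5*g + 4) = (g - 1)*(g + 1)*(g + 4)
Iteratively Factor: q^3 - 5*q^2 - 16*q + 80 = (q - 4)*(q^2 - q - 20) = (q - 5)*(q - 4)*(q + 4)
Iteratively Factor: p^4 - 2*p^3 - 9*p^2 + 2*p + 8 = (p - 1)*(p^3 - p^2 - 10*p - 8) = (p - 1)*(p + 2)*(p^2 - 3*p - 4) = (p - 4)*(p - 1)*(p + 2)*(p + 1)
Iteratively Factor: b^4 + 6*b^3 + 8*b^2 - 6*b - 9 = (b + 3)*(b^3 + 3*b^2 - b - 3) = (b - 1)*(b + 3)*(b^2 + 4*b + 3) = (b - 1)*(b + 1)*(b + 3)*(b + 3)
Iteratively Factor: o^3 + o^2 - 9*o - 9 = (o - 3)*(o^2 + 4*o + 3) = (o - 3)*(o + 3)*(o + 1)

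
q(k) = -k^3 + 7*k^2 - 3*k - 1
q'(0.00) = -3.00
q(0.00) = -1.00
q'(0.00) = -3.00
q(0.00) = -1.00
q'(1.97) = 12.94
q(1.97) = 12.61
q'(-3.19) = -78.19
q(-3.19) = 112.26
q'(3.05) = 11.79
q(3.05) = 26.59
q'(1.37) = 10.55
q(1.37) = 5.46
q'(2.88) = 12.44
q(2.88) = 24.53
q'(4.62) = -2.35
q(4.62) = 35.94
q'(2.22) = 13.29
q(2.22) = 15.90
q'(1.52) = 11.35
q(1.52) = 7.10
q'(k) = -3*k^2 + 14*k - 3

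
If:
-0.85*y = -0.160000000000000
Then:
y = 0.19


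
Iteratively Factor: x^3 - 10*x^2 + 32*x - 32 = (x - 4)*(x^2 - 6*x + 8) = (x - 4)^2*(x - 2)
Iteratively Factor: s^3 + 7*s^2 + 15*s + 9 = (s + 1)*(s^2 + 6*s + 9) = (s + 1)*(s + 3)*(s + 3)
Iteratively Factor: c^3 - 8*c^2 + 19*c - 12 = (c - 3)*(c^2 - 5*c + 4) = (c - 4)*(c - 3)*(c - 1)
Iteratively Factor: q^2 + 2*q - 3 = (q + 3)*(q - 1)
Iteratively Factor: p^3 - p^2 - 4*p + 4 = (p - 1)*(p^2 - 4) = (p - 2)*(p - 1)*(p + 2)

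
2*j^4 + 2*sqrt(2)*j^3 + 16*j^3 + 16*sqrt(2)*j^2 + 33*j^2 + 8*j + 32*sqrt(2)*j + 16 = (j + 4)^2*(sqrt(2)*j + 1)^2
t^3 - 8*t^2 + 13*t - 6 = (t - 6)*(t - 1)^2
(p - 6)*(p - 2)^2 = p^3 - 10*p^2 + 28*p - 24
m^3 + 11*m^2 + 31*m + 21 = (m + 1)*(m + 3)*(m + 7)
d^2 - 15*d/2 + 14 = (d - 4)*(d - 7/2)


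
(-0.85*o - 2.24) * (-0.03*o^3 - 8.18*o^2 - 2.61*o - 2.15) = 0.0255*o^4 + 7.0202*o^3 + 20.5417*o^2 + 7.6739*o + 4.816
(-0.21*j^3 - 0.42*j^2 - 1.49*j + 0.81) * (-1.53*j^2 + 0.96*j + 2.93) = 0.3213*j^5 + 0.441*j^4 + 1.2612*j^3 - 3.9003*j^2 - 3.5881*j + 2.3733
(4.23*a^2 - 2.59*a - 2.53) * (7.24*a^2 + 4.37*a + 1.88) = 30.6252*a^4 - 0.266499999999997*a^3 - 21.6831*a^2 - 15.9253*a - 4.7564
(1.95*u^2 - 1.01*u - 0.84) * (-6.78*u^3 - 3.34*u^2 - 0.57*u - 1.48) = -13.221*u^5 + 0.3348*u^4 + 7.9571*u^3 + 0.4953*u^2 + 1.9736*u + 1.2432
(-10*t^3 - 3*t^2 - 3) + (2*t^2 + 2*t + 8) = -10*t^3 - t^2 + 2*t + 5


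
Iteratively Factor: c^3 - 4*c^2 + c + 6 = (c - 2)*(c^2 - 2*c - 3) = (c - 3)*(c - 2)*(c + 1)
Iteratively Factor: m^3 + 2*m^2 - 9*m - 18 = (m + 2)*(m^2 - 9) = (m + 2)*(m + 3)*(m - 3)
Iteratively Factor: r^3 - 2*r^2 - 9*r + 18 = (r - 2)*(r^2 - 9) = (r - 2)*(r + 3)*(r - 3)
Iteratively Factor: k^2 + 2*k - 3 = (k - 1)*(k + 3)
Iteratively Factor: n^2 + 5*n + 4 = (n + 4)*(n + 1)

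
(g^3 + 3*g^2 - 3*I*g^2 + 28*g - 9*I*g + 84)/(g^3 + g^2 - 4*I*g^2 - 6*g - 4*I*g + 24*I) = (g^2 - 3*I*g + 28)/(g^2 + g*(-2 - 4*I) + 8*I)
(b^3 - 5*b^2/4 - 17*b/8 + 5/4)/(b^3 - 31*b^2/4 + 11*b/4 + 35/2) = (b - 1/2)/(b - 7)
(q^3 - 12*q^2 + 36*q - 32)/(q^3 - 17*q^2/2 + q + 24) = 2*(q - 2)/(2*q + 3)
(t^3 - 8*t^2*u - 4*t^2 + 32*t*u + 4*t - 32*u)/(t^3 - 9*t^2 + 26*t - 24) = (t^2 - 8*t*u - 2*t + 16*u)/(t^2 - 7*t + 12)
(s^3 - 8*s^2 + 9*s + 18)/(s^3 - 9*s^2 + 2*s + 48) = (s^2 - 5*s - 6)/(s^2 - 6*s - 16)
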